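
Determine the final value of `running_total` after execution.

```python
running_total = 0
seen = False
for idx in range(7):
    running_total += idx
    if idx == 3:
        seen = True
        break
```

Let's trace through this code step by step.

Initialize: running_total = 0
Initialize: seen = False
Entering loop: for idx in range(7):

After execution: running_total = 6
6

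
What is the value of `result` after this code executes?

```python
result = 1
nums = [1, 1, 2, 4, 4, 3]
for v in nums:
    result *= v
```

Let's trace through this code step by step.

Initialize: result = 1
Initialize: nums = [1, 1, 2, 4, 4, 3]
Entering loop: for v in nums:

After execution: result = 96
96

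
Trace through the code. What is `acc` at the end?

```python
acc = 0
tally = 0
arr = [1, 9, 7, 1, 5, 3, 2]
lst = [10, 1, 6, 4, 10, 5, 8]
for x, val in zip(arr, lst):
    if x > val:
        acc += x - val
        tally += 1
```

Let's trace through this code step by step.

Initialize: acc = 0
Initialize: tally = 0
Initialize: arr = [1, 9, 7, 1, 5, 3, 2]
Initialize: lst = [10, 1, 6, 4, 10, 5, 8]
Entering loop: for x, val in zip(arr, lst):

After execution: acc = 9
9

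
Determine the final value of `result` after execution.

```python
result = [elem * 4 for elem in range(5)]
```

Let's trace through this code step by step.

Initialize: result = [elem * 4 for elem in range(5)]

After execution: result = [0, 4, 8, 12, 16]
[0, 4, 8, 12, 16]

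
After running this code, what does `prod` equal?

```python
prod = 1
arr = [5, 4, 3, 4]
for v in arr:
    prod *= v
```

Let's trace through this code step by step.

Initialize: prod = 1
Initialize: arr = [5, 4, 3, 4]
Entering loop: for v in arr:

After execution: prod = 240
240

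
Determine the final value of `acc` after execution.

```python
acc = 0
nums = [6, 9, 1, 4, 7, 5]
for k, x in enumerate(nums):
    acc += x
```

Let's trace through this code step by step.

Initialize: acc = 0
Initialize: nums = [6, 9, 1, 4, 7, 5]
Entering loop: for k, x in enumerate(nums):

After execution: acc = 32
32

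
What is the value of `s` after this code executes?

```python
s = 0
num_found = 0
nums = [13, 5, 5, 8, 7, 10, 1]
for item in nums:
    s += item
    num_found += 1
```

Let's trace through this code step by step.

Initialize: s = 0
Initialize: num_found = 0
Initialize: nums = [13, 5, 5, 8, 7, 10, 1]
Entering loop: for item in nums:

After execution: s = 49
49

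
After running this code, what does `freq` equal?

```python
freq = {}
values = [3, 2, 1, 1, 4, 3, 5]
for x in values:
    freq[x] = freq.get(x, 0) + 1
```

Let's trace through this code step by step.

Initialize: freq = {}
Initialize: values = [3, 2, 1, 1, 4, 3, 5]
Entering loop: for x in values:

After execution: freq = {3: 2, 2: 1, 1: 2, 4: 1, 5: 1}
{3: 2, 2: 1, 1: 2, 4: 1, 5: 1}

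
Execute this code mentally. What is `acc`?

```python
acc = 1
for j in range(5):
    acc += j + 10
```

Let's trace through this code step by step.

Initialize: acc = 1
Entering loop: for j in range(5):

After execution: acc = 61
61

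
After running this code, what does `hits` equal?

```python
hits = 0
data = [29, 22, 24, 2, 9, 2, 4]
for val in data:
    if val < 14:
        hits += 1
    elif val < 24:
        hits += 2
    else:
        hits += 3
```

Let's trace through this code step by step.

Initialize: hits = 0
Initialize: data = [29, 22, 24, 2, 9, 2, 4]
Entering loop: for val in data:

After execution: hits = 12
12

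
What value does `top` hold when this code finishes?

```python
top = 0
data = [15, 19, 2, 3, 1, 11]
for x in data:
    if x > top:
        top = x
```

Let's trace through this code step by step.

Initialize: top = 0
Initialize: data = [15, 19, 2, 3, 1, 11]
Entering loop: for x in data:

After execution: top = 19
19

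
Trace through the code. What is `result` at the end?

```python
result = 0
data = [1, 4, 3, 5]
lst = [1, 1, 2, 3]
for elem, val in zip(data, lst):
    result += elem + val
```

Let's trace through this code step by step.

Initialize: result = 0
Initialize: data = [1, 4, 3, 5]
Initialize: lst = [1, 1, 2, 3]
Entering loop: for elem, val in zip(data, lst):

After execution: result = 20
20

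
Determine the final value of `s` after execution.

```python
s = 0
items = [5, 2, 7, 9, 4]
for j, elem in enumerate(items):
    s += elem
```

Let's trace through this code step by step.

Initialize: s = 0
Initialize: items = [5, 2, 7, 9, 4]
Entering loop: for j, elem in enumerate(items):

After execution: s = 27
27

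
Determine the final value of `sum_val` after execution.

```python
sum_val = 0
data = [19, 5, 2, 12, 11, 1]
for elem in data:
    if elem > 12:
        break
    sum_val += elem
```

Let's trace through this code step by step.

Initialize: sum_val = 0
Initialize: data = [19, 5, 2, 12, 11, 1]
Entering loop: for elem in data:

After execution: sum_val = 0
0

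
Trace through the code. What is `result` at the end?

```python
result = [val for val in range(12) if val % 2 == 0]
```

Let's trace through this code step by step.

Initialize: result = [val for val in range(12) if val % 2 == 0]

After execution: result = [0, 2, 4, 6, 8, 10]
[0, 2, 4, 6, 8, 10]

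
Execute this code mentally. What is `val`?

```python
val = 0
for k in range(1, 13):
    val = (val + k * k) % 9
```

Let's trace through this code step by step.

Initialize: val = 0
Entering loop: for k in range(1, 13):

After execution: val = 2
2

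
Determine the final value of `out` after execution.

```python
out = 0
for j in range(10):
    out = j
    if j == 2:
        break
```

Let's trace through this code step by step.

Initialize: out = 0
Entering loop: for j in range(10):

After execution: out = 2
2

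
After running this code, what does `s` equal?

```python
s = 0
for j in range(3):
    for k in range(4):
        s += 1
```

Let's trace through this code step by step.

Initialize: s = 0
Entering loop: for j in range(3):

After execution: s = 12
12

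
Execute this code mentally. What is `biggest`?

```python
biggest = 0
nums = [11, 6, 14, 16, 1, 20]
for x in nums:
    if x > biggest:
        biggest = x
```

Let's trace through this code step by step.

Initialize: biggest = 0
Initialize: nums = [11, 6, 14, 16, 1, 20]
Entering loop: for x in nums:

After execution: biggest = 20
20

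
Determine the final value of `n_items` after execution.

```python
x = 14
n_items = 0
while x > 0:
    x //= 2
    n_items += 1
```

Let's trace through this code step by step.

Initialize: x = 14
Initialize: n_items = 0
Entering loop: while x > 0:

After execution: n_items = 4
4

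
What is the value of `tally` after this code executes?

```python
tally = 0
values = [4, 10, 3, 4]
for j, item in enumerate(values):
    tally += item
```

Let's trace through this code step by step.

Initialize: tally = 0
Initialize: values = [4, 10, 3, 4]
Entering loop: for j, item in enumerate(values):

After execution: tally = 21
21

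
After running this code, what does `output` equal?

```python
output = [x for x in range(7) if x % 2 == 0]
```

Let's trace through this code step by step.

Initialize: output = [x for x in range(7) if x % 2 == 0]

After execution: output = [0, 2, 4, 6]
[0, 2, 4, 6]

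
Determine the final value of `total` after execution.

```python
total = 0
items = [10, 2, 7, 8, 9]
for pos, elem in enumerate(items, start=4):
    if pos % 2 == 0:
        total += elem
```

Let's trace through this code step by step.

Initialize: total = 0
Initialize: items = [10, 2, 7, 8, 9]
Entering loop: for pos, elem in enumerate(items, start=4):

After execution: total = 26
26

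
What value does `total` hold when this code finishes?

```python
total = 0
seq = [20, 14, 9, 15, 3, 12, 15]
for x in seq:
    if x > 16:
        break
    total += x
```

Let's trace through this code step by step.

Initialize: total = 0
Initialize: seq = [20, 14, 9, 15, 3, 12, 15]
Entering loop: for x in seq:

After execution: total = 0
0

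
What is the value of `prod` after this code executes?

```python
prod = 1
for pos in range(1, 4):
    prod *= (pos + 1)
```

Let's trace through this code step by step.

Initialize: prod = 1
Entering loop: for pos in range(1, 4):

After execution: prod = 24
24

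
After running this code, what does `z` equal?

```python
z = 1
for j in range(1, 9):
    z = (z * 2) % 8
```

Let's trace through this code step by step.

Initialize: z = 1
Entering loop: for j in range(1, 9):

After execution: z = 0
0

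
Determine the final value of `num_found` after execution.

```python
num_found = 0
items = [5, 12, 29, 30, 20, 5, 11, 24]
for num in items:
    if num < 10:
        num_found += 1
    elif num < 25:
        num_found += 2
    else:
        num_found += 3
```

Let's trace through this code step by step.

Initialize: num_found = 0
Initialize: items = [5, 12, 29, 30, 20, 5, 11, 24]
Entering loop: for num in items:

After execution: num_found = 16
16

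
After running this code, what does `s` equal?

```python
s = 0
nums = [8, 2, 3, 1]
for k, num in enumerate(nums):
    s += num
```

Let's trace through this code step by step.

Initialize: s = 0
Initialize: nums = [8, 2, 3, 1]
Entering loop: for k, num in enumerate(nums):

After execution: s = 14
14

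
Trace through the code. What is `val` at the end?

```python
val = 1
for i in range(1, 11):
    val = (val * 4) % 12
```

Let's trace through this code step by step.

Initialize: val = 1
Entering loop: for i in range(1, 11):

After execution: val = 4
4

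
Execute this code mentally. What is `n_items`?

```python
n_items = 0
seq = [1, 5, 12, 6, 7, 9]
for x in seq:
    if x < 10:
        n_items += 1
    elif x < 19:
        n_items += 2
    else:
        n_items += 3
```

Let's trace through this code step by step.

Initialize: n_items = 0
Initialize: seq = [1, 5, 12, 6, 7, 9]
Entering loop: for x in seq:

After execution: n_items = 7
7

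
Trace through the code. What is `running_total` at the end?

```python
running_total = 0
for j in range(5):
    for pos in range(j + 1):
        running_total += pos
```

Let's trace through this code step by step.

Initialize: running_total = 0
Entering loop: for j in range(5):

After execution: running_total = 20
20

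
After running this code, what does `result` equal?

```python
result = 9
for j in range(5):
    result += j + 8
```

Let's trace through this code step by step.

Initialize: result = 9
Entering loop: for j in range(5):

After execution: result = 59
59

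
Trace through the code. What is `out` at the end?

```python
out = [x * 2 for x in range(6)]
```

Let's trace through this code step by step.

Initialize: out = [x * 2 for x in range(6)]

After execution: out = [0, 2, 4, 6, 8, 10]
[0, 2, 4, 6, 8, 10]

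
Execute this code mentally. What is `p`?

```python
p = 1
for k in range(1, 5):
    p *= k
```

Let's trace through this code step by step.

Initialize: p = 1
Entering loop: for k in range(1, 5):

After execution: p = 24
24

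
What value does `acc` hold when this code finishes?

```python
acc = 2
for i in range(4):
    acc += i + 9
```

Let's trace through this code step by step.

Initialize: acc = 2
Entering loop: for i in range(4):

After execution: acc = 44
44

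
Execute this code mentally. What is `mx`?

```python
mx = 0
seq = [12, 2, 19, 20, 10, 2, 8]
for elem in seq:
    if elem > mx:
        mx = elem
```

Let's trace through this code step by step.

Initialize: mx = 0
Initialize: seq = [12, 2, 19, 20, 10, 2, 8]
Entering loop: for elem in seq:

After execution: mx = 20
20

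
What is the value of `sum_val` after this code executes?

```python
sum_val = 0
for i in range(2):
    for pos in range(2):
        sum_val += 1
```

Let's trace through this code step by step.

Initialize: sum_val = 0
Entering loop: for i in range(2):

After execution: sum_val = 4
4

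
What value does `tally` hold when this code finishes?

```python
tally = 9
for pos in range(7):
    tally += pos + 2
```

Let's trace through this code step by step.

Initialize: tally = 9
Entering loop: for pos in range(7):

After execution: tally = 44
44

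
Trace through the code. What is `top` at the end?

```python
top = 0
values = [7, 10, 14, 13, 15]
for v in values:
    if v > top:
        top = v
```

Let's trace through this code step by step.

Initialize: top = 0
Initialize: values = [7, 10, 14, 13, 15]
Entering loop: for v in values:

After execution: top = 15
15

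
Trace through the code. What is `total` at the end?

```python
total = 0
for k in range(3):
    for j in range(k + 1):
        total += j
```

Let's trace through this code step by step.

Initialize: total = 0
Entering loop: for k in range(3):

After execution: total = 4
4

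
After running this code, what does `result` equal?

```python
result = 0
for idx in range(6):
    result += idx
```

Let's trace through this code step by step.

Initialize: result = 0
Entering loop: for idx in range(6):

After execution: result = 15
15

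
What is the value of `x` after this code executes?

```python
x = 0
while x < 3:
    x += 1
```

Let's trace through this code step by step.

Initialize: x = 0
Entering loop: while x < 3:

After execution: x = 3
3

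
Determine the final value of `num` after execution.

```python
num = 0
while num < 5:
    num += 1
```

Let's trace through this code step by step.

Initialize: num = 0
Entering loop: while num < 5:

After execution: num = 5
5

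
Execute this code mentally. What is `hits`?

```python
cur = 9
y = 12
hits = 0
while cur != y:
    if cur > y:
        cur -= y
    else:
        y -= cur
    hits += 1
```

Let's trace through this code step by step.

Initialize: cur = 9
Initialize: y = 12
Initialize: hits = 0
Entering loop: while cur != y:

After execution: hits = 3
3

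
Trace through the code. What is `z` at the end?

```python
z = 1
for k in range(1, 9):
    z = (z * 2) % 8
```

Let's trace through this code step by step.

Initialize: z = 1
Entering loop: for k in range(1, 9):

After execution: z = 0
0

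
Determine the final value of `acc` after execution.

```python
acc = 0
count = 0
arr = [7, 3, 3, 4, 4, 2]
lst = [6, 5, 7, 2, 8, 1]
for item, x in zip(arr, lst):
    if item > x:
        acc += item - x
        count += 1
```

Let's trace through this code step by step.

Initialize: acc = 0
Initialize: count = 0
Initialize: arr = [7, 3, 3, 4, 4, 2]
Initialize: lst = [6, 5, 7, 2, 8, 1]
Entering loop: for item, x in zip(arr, lst):

After execution: acc = 4
4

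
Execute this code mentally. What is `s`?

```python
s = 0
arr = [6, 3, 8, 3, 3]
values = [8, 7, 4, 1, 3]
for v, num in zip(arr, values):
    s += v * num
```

Let's trace through this code step by step.

Initialize: s = 0
Initialize: arr = [6, 3, 8, 3, 3]
Initialize: values = [8, 7, 4, 1, 3]
Entering loop: for v, num in zip(arr, values):

After execution: s = 113
113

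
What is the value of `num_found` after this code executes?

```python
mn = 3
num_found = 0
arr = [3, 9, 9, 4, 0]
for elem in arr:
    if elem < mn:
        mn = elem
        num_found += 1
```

Let's trace through this code step by step.

Initialize: mn = 3
Initialize: num_found = 0
Initialize: arr = [3, 9, 9, 4, 0]
Entering loop: for elem in arr:

After execution: num_found = 1
1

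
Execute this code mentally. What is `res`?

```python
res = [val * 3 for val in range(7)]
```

Let's trace through this code step by step.

Initialize: res = [val * 3 for val in range(7)]

After execution: res = [0, 3, 6, 9, 12, 15, 18]
[0, 3, 6, 9, 12, 15, 18]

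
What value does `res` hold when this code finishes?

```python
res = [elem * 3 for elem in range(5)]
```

Let's trace through this code step by step.

Initialize: res = [elem * 3 for elem in range(5)]

After execution: res = [0, 3, 6, 9, 12]
[0, 3, 6, 9, 12]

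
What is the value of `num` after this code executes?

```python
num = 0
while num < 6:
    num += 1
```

Let's trace through this code step by step.

Initialize: num = 0
Entering loop: while num < 6:

After execution: num = 6
6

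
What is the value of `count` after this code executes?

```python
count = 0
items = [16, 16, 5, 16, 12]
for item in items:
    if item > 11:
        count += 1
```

Let's trace through this code step by step.

Initialize: count = 0
Initialize: items = [16, 16, 5, 16, 12]
Entering loop: for item in items:

After execution: count = 4
4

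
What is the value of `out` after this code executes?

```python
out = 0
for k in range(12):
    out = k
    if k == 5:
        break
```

Let's trace through this code step by step.

Initialize: out = 0
Entering loop: for k in range(12):

After execution: out = 5
5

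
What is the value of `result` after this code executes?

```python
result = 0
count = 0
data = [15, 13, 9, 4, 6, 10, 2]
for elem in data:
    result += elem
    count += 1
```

Let's trace through this code step by step.

Initialize: result = 0
Initialize: count = 0
Initialize: data = [15, 13, 9, 4, 6, 10, 2]
Entering loop: for elem in data:

After execution: result = 59
59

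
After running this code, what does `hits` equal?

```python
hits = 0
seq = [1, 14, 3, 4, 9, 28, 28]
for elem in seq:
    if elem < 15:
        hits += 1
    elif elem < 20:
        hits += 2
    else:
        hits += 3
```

Let's trace through this code step by step.

Initialize: hits = 0
Initialize: seq = [1, 14, 3, 4, 9, 28, 28]
Entering loop: for elem in seq:

After execution: hits = 11
11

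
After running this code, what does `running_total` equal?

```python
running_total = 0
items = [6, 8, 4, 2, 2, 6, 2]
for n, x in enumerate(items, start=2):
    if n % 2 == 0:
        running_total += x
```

Let's trace through this code step by step.

Initialize: running_total = 0
Initialize: items = [6, 8, 4, 2, 2, 6, 2]
Entering loop: for n, x in enumerate(items, start=2):

After execution: running_total = 14
14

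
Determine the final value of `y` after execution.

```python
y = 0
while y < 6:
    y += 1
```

Let's trace through this code step by step.

Initialize: y = 0
Entering loop: while y < 6:

After execution: y = 6
6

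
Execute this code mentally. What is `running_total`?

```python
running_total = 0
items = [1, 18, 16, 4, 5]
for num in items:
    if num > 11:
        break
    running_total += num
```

Let's trace through this code step by step.

Initialize: running_total = 0
Initialize: items = [1, 18, 16, 4, 5]
Entering loop: for num in items:

After execution: running_total = 1
1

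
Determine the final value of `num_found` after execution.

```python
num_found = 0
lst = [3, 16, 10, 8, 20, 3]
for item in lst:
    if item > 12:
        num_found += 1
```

Let's trace through this code step by step.

Initialize: num_found = 0
Initialize: lst = [3, 16, 10, 8, 20, 3]
Entering loop: for item in lst:

After execution: num_found = 2
2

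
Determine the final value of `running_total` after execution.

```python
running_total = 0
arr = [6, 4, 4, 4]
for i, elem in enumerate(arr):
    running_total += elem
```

Let's trace through this code step by step.

Initialize: running_total = 0
Initialize: arr = [6, 4, 4, 4]
Entering loop: for i, elem in enumerate(arr):

After execution: running_total = 18
18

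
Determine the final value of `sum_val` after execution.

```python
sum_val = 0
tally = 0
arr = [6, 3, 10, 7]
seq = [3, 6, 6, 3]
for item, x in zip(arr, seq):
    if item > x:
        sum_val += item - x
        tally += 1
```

Let's trace through this code step by step.

Initialize: sum_val = 0
Initialize: tally = 0
Initialize: arr = [6, 3, 10, 7]
Initialize: seq = [3, 6, 6, 3]
Entering loop: for item, x in zip(arr, seq):

After execution: sum_val = 11
11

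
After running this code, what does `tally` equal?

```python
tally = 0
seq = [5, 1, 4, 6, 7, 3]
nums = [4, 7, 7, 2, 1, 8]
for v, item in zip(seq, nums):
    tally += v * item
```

Let's trace through this code step by step.

Initialize: tally = 0
Initialize: seq = [5, 1, 4, 6, 7, 3]
Initialize: nums = [4, 7, 7, 2, 1, 8]
Entering loop: for v, item in zip(seq, nums):

After execution: tally = 98
98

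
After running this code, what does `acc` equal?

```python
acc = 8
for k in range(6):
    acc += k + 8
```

Let's trace through this code step by step.

Initialize: acc = 8
Entering loop: for k in range(6):

After execution: acc = 71
71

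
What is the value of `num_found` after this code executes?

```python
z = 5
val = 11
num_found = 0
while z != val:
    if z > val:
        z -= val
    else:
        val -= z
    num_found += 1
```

Let's trace through this code step by step.

Initialize: z = 5
Initialize: val = 11
Initialize: num_found = 0
Entering loop: while z != val:

After execution: num_found = 6
6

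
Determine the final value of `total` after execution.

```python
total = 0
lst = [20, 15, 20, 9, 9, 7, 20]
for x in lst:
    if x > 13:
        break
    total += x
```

Let's trace through this code step by step.

Initialize: total = 0
Initialize: lst = [20, 15, 20, 9, 9, 7, 20]
Entering loop: for x in lst:

After execution: total = 0
0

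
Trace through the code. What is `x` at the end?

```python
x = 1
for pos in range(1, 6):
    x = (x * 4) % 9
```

Let's trace through this code step by step.

Initialize: x = 1
Entering loop: for pos in range(1, 6):

After execution: x = 7
7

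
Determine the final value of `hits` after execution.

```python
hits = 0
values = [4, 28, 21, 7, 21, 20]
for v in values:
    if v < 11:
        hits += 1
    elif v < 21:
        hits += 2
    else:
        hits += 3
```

Let's trace through this code step by step.

Initialize: hits = 0
Initialize: values = [4, 28, 21, 7, 21, 20]
Entering loop: for v in values:

After execution: hits = 13
13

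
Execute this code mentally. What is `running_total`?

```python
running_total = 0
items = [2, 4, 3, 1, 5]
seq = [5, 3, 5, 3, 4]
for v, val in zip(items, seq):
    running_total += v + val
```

Let's trace through this code step by step.

Initialize: running_total = 0
Initialize: items = [2, 4, 3, 1, 5]
Initialize: seq = [5, 3, 5, 3, 4]
Entering loop: for v, val in zip(items, seq):

After execution: running_total = 35
35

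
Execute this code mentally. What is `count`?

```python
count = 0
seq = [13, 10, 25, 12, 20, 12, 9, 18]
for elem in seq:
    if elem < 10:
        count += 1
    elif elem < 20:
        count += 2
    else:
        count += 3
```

Let's trace through this code step by step.

Initialize: count = 0
Initialize: seq = [13, 10, 25, 12, 20, 12, 9, 18]
Entering loop: for elem in seq:

After execution: count = 17
17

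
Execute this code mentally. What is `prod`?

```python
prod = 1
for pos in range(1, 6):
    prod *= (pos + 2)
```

Let's trace through this code step by step.

Initialize: prod = 1
Entering loop: for pos in range(1, 6):

After execution: prod = 2520
2520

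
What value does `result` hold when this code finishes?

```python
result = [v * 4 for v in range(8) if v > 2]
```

Let's trace through this code step by step.

Initialize: result = [v * 4 for v in range(8) if v > 2]

After execution: result = [12, 16, 20, 24, 28]
[12, 16, 20, 24, 28]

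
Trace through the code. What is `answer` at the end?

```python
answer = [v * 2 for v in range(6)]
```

Let's trace through this code step by step.

Initialize: answer = [v * 2 for v in range(6)]

After execution: answer = [0, 2, 4, 6, 8, 10]
[0, 2, 4, 6, 8, 10]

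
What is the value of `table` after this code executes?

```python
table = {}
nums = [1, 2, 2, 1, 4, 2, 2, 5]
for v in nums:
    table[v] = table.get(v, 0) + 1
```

Let's trace through this code step by step.

Initialize: table = {}
Initialize: nums = [1, 2, 2, 1, 4, 2, 2, 5]
Entering loop: for v in nums:

After execution: table = {1: 2, 2: 4, 4: 1, 5: 1}
{1: 2, 2: 4, 4: 1, 5: 1}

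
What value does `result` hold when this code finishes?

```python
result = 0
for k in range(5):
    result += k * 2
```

Let's trace through this code step by step.

Initialize: result = 0
Entering loop: for k in range(5):

After execution: result = 20
20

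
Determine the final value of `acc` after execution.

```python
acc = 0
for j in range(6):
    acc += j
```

Let's trace through this code step by step.

Initialize: acc = 0
Entering loop: for j in range(6):

After execution: acc = 15
15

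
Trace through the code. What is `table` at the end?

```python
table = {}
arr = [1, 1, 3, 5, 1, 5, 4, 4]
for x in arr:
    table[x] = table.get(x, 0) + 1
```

Let's trace through this code step by step.

Initialize: table = {}
Initialize: arr = [1, 1, 3, 5, 1, 5, 4, 4]
Entering loop: for x in arr:

After execution: table = {1: 3, 3: 1, 5: 2, 4: 2}
{1: 3, 3: 1, 5: 2, 4: 2}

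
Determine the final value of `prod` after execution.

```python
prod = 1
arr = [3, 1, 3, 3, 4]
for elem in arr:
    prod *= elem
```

Let's trace through this code step by step.

Initialize: prod = 1
Initialize: arr = [3, 1, 3, 3, 4]
Entering loop: for elem in arr:

After execution: prod = 108
108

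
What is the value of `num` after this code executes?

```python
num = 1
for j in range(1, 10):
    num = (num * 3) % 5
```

Let's trace through this code step by step.

Initialize: num = 1
Entering loop: for j in range(1, 10):

After execution: num = 3
3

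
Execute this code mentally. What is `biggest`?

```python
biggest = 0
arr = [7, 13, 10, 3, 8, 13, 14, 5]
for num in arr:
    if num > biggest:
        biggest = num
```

Let's trace through this code step by step.

Initialize: biggest = 0
Initialize: arr = [7, 13, 10, 3, 8, 13, 14, 5]
Entering loop: for num in arr:

After execution: biggest = 14
14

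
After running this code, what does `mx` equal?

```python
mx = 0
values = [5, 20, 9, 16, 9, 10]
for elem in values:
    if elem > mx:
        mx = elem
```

Let's trace through this code step by step.

Initialize: mx = 0
Initialize: values = [5, 20, 9, 16, 9, 10]
Entering loop: for elem in values:

After execution: mx = 20
20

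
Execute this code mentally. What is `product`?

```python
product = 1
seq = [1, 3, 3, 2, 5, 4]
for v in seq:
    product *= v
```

Let's trace through this code step by step.

Initialize: product = 1
Initialize: seq = [1, 3, 3, 2, 5, 4]
Entering loop: for v in seq:

After execution: product = 360
360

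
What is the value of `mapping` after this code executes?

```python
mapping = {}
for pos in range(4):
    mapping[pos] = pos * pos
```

Let's trace through this code step by step.

Initialize: mapping = {}
Entering loop: for pos in range(4):

After execution: mapping = {0: 0, 1: 1, 2: 4, 3: 9}
{0: 0, 1: 1, 2: 4, 3: 9}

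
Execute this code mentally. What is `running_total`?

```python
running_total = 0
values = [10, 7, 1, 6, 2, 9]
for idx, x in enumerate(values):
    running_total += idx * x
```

Let's trace through this code step by step.

Initialize: running_total = 0
Initialize: values = [10, 7, 1, 6, 2, 9]
Entering loop: for idx, x in enumerate(values):

After execution: running_total = 80
80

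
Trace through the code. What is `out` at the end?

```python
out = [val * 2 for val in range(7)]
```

Let's trace through this code step by step.

Initialize: out = [val * 2 for val in range(7)]

After execution: out = [0, 2, 4, 6, 8, 10, 12]
[0, 2, 4, 6, 8, 10, 12]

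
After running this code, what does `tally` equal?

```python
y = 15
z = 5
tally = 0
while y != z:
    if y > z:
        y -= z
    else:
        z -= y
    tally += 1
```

Let's trace through this code step by step.

Initialize: y = 15
Initialize: z = 5
Initialize: tally = 0
Entering loop: while y != z:

After execution: tally = 2
2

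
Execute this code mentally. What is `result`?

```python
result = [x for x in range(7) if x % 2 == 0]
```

Let's trace through this code step by step.

Initialize: result = [x for x in range(7) if x % 2 == 0]

After execution: result = [0, 2, 4, 6]
[0, 2, 4, 6]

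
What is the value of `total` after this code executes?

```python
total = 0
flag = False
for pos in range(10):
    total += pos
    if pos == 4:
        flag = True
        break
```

Let's trace through this code step by step.

Initialize: total = 0
Initialize: flag = False
Entering loop: for pos in range(10):

After execution: total = 10
10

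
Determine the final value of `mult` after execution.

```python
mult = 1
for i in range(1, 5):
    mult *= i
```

Let's trace through this code step by step.

Initialize: mult = 1
Entering loop: for i in range(1, 5):

After execution: mult = 24
24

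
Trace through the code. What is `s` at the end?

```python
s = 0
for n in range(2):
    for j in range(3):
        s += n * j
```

Let's trace through this code step by step.

Initialize: s = 0
Entering loop: for n in range(2):

After execution: s = 3
3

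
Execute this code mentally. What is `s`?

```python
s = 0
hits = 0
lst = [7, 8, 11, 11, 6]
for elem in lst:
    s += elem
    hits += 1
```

Let's trace through this code step by step.

Initialize: s = 0
Initialize: hits = 0
Initialize: lst = [7, 8, 11, 11, 6]
Entering loop: for elem in lst:

After execution: s = 43
43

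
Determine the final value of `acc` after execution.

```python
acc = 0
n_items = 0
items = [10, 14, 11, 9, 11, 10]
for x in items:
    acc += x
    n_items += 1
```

Let's trace through this code step by step.

Initialize: acc = 0
Initialize: n_items = 0
Initialize: items = [10, 14, 11, 9, 11, 10]
Entering loop: for x in items:

After execution: acc = 65
65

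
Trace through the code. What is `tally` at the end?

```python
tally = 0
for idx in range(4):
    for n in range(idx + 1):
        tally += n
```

Let's trace through this code step by step.

Initialize: tally = 0
Entering loop: for idx in range(4):

After execution: tally = 10
10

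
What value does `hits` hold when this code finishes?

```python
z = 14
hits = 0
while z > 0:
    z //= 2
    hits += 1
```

Let's trace through this code step by step.

Initialize: z = 14
Initialize: hits = 0
Entering loop: while z > 0:

After execution: hits = 4
4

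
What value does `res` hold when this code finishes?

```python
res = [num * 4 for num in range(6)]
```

Let's trace through this code step by step.

Initialize: res = [num * 4 for num in range(6)]

After execution: res = [0, 4, 8, 12, 16, 20]
[0, 4, 8, 12, 16, 20]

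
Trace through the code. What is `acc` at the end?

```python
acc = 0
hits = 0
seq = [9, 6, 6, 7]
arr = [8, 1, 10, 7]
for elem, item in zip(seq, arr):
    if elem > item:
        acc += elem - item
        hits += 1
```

Let's trace through this code step by step.

Initialize: acc = 0
Initialize: hits = 0
Initialize: seq = [9, 6, 6, 7]
Initialize: arr = [8, 1, 10, 7]
Entering loop: for elem, item in zip(seq, arr):

After execution: acc = 6
6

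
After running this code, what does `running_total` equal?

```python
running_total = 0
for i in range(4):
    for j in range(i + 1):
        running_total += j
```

Let's trace through this code step by step.

Initialize: running_total = 0
Entering loop: for i in range(4):

After execution: running_total = 10
10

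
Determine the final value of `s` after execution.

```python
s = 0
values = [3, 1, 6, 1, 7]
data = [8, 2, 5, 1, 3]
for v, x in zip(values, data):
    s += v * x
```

Let's trace through this code step by step.

Initialize: s = 0
Initialize: values = [3, 1, 6, 1, 7]
Initialize: data = [8, 2, 5, 1, 3]
Entering loop: for v, x in zip(values, data):

After execution: s = 78
78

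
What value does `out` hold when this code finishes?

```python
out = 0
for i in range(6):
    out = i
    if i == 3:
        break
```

Let's trace through this code step by step.

Initialize: out = 0
Entering loop: for i in range(6):

After execution: out = 3
3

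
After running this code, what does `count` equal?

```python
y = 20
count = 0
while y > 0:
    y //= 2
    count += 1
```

Let's trace through this code step by step.

Initialize: y = 20
Initialize: count = 0
Entering loop: while y > 0:

After execution: count = 5
5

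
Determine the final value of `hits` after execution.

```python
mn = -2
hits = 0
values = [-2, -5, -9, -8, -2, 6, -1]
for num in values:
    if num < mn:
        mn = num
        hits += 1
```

Let's trace through this code step by step.

Initialize: mn = -2
Initialize: hits = 0
Initialize: values = [-2, -5, -9, -8, -2, 6, -1]
Entering loop: for num in values:

After execution: hits = 2
2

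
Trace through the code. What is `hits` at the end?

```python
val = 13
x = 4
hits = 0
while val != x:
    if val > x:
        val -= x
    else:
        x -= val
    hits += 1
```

Let's trace through this code step by step.

Initialize: val = 13
Initialize: x = 4
Initialize: hits = 0
Entering loop: while val != x:

After execution: hits = 6
6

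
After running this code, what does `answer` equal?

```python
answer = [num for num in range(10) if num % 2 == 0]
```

Let's trace through this code step by step.

Initialize: answer = [num for num in range(10) if num % 2 == 0]

After execution: answer = [0, 2, 4, 6, 8]
[0, 2, 4, 6, 8]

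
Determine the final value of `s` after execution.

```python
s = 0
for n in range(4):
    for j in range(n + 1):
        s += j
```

Let's trace through this code step by step.

Initialize: s = 0
Entering loop: for n in range(4):

After execution: s = 10
10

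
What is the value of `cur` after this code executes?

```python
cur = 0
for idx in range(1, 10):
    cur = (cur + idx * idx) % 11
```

Let's trace through this code step by step.

Initialize: cur = 0
Entering loop: for idx in range(1, 10):

After execution: cur = 10
10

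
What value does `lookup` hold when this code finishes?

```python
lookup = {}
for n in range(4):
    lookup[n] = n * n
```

Let's trace through this code step by step.

Initialize: lookup = {}
Entering loop: for n in range(4):

After execution: lookup = {0: 0, 1: 1, 2: 4, 3: 9}
{0: 0, 1: 1, 2: 4, 3: 9}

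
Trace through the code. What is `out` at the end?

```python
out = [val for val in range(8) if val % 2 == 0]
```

Let's trace through this code step by step.

Initialize: out = [val for val in range(8) if val % 2 == 0]

After execution: out = [0, 2, 4, 6]
[0, 2, 4, 6]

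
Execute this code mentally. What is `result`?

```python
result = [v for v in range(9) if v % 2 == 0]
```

Let's trace through this code step by step.

Initialize: result = [v for v in range(9) if v % 2 == 0]

After execution: result = [0, 2, 4, 6, 8]
[0, 2, 4, 6, 8]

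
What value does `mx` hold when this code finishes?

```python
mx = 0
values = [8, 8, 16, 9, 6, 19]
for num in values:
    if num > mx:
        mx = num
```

Let's trace through this code step by step.

Initialize: mx = 0
Initialize: values = [8, 8, 16, 9, 6, 19]
Entering loop: for num in values:

After execution: mx = 19
19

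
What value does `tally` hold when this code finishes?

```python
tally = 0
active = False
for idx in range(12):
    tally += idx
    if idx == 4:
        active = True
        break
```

Let's trace through this code step by step.

Initialize: tally = 0
Initialize: active = False
Entering loop: for idx in range(12):

After execution: tally = 10
10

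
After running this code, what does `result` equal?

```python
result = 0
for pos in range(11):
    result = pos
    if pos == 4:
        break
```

Let's trace through this code step by step.

Initialize: result = 0
Entering loop: for pos in range(11):

After execution: result = 4
4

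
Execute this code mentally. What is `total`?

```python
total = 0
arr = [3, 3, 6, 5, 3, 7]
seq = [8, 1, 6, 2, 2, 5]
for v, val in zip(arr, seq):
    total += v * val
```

Let's trace through this code step by step.

Initialize: total = 0
Initialize: arr = [3, 3, 6, 5, 3, 7]
Initialize: seq = [8, 1, 6, 2, 2, 5]
Entering loop: for v, val in zip(arr, seq):

After execution: total = 114
114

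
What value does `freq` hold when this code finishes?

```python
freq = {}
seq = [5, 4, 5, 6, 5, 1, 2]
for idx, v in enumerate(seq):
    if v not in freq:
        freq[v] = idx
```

Let's trace through this code step by step.

Initialize: freq = {}
Initialize: seq = [5, 4, 5, 6, 5, 1, 2]
Entering loop: for idx, v in enumerate(seq):

After execution: freq = {5: 0, 4: 1, 6: 3, 1: 5, 2: 6}
{5: 0, 4: 1, 6: 3, 1: 5, 2: 6}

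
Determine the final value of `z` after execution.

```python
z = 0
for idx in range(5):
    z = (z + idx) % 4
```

Let's trace through this code step by step.

Initialize: z = 0
Entering loop: for idx in range(5):

After execution: z = 2
2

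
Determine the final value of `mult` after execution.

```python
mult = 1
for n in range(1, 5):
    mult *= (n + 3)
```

Let's trace through this code step by step.

Initialize: mult = 1
Entering loop: for n in range(1, 5):

After execution: mult = 840
840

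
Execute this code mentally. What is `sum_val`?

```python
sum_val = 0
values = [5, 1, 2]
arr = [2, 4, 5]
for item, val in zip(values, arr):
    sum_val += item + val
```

Let's trace through this code step by step.

Initialize: sum_val = 0
Initialize: values = [5, 1, 2]
Initialize: arr = [2, 4, 5]
Entering loop: for item, val in zip(values, arr):

After execution: sum_val = 19
19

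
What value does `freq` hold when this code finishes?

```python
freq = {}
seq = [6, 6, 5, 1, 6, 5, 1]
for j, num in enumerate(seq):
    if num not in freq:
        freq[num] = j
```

Let's trace through this code step by step.

Initialize: freq = {}
Initialize: seq = [6, 6, 5, 1, 6, 5, 1]
Entering loop: for j, num in enumerate(seq):

After execution: freq = {6: 0, 5: 2, 1: 3}
{6: 0, 5: 2, 1: 3}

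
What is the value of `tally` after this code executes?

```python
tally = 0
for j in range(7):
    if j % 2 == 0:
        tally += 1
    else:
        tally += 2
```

Let's trace through this code step by step.

Initialize: tally = 0
Entering loop: for j in range(7):

After execution: tally = 10
10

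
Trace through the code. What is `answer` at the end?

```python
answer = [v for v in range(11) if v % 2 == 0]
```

Let's trace through this code step by step.

Initialize: answer = [v for v in range(11) if v % 2 == 0]

After execution: answer = [0, 2, 4, 6, 8, 10]
[0, 2, 4, 6, 8, 10]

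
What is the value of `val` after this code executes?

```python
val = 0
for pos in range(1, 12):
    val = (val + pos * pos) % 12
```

Let's trace through this code step by step.

Initialize: val = 0
Entering loop: for pos in range(1, 12):

After execution: val = 2
2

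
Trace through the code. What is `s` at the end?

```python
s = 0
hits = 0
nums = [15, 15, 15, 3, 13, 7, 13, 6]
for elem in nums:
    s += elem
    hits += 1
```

Let's trace through this code step by step.

Initialize: s = 0
Initialize: hits = 0
Initialize: nums = [15, 15, 15, 3, 13, 7, 13, 6]
Entering loop: for elem in nums:

After execution: s = 87
87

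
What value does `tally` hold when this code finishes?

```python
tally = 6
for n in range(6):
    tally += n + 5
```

Let's trace through this code step by step.

Initialize: tally = 6
Entering loop: for n in range(6):

After execution: tally = 51
51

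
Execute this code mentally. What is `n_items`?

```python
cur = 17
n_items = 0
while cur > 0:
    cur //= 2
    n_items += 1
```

Let's trace through this code step by step.

Initialize: cur = 17
Initialize: n_items = 0
Entering loop: while cur > 0:

After execution: n_items = 5
5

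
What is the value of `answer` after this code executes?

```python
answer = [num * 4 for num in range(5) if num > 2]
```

Let's trace through this code step by step.

Initialize: answer = [num * 4 for num in range(5) if num > 2]

After execution: answer = [12, 16]
[12, 16]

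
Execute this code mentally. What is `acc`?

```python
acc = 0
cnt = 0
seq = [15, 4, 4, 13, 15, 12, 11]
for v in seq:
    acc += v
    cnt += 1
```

Let's trace through this code step by step.

Initialize: acc = 0
Initialize: cnt = 0
Initialize: seq = [15, 4, 4, 13, 15, 12, 11]
Entering loop: for v in seq:

After execution: acc = 74
74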